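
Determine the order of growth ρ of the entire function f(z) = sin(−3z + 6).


sin(w) is a linear combination of e^{iw} and e^{−iw} (or e^w, e^{−w} in the hyperbolic case), so |sin(w)| ≤ e^{|w|}. With w = −3z + 6, |w| ≤ 3|z| + 6 = 3r + 6 on |z| = r, giving M(r) ≤ e^{3r + 6}, so ρ ≤ 1. On a suitable ray (z = it for sin/cos; z = t for sinh/cosh, t real → ∞), |sin(−3z + 6)| grows like e^{3|t|}/2, so ρ ≥ 1. Hence ρ = 1.
Therefore ρ = 1.

Order ρ = 1.


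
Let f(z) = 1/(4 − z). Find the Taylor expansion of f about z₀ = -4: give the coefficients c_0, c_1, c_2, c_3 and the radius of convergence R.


Let w = z − z₀, so z = z₀ + w.
Then 4 − z = 4 − (z₀ + w) = (4 − z₀) − w = 8 − w.
f(z) = 1/(8 − w) = (1/(8)) · 1/(1 − w/(8)) = Σ_{n≥0} w^n / (8)^(n+1).
So c_n = 1/(8)^(n+1):
  c_0 = 1/(8)^1 = 1/8.
  c_1 = 1/(8)^2 = 1/64.
  c_2 = 1/(8)^3 = 1/512.
  c_3 = 1/(8)^4 = 1/4096.
The series is valid for |w/d| < 1, i.e. |z − z₀| < |d|.
Radius of convergence: R = |4 − z₀| = |8| = 8 (distance from z₀ to the singularity z = 4).

c_0 = 1/8, c_1 = 1/64, c_2 = 1/512, c_3 = 1/4096; R = 8.


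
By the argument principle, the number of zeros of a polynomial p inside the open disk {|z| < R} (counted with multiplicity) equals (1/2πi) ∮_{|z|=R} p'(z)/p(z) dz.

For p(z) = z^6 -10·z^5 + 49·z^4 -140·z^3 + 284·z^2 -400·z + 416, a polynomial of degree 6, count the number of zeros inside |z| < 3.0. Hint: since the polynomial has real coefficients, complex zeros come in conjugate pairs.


The zeros of p are: (3 + 2i), (3 - 2i), (0 + 2i), (0 - 2i), (2 + 2i), (2 - 2i).
Their magnitudes are: 3.606, 3.606, 2, 2, 2.828, 2.828.
Zeros with |z| < R = 3.0: (0 + 2i), (0 - 2i), (2 + 2i), (2 - 2i).
Count = 4.
By the argument principle, (1/2πi) ∮_{|z|=R} p'(z)/p(z) dz equals exactly this count.

Number of zeros inside |z| < 3.0: 4.


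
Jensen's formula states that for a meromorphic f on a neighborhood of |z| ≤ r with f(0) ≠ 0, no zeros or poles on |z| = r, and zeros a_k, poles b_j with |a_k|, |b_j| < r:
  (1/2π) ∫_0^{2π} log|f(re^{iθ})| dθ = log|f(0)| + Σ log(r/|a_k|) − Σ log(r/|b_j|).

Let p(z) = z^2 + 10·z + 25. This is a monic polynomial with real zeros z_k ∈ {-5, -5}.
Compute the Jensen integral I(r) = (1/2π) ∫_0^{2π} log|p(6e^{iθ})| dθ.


Zeros: -5, -5; r = 6.
Inside |z| < r: -5, -5. Outside (|z| ≥ r): ∅.
p(0) = 25, so log|p(0)| = log(25) = 3.2189.
Apply Jensen: I(r) = log|p(0)| + Σ_k log(r/|z_k|), summed over zeros inside |z| < r.
  log(r/|z_k|) for z_k = -5: log(6/5) = 0.1823
  log(r/|z_k|) for z_k = -5: log(6/5) = 0.1823
Sum over inside zeros: 0.3646.
I(r) = log|p(0)| + (inside sum) = 3.2189 + 0.3646 = 3.5835.
Closed form (all zeros inside, monic): I(r) = n·log(r) = 2·log(6) = 3.5835. ✓

I(r) ≈ 3.5835.


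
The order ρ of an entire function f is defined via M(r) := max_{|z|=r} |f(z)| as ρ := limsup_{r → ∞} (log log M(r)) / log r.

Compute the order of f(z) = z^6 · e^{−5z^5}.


M(r) = max_{|z|=r} |1|·|z|^6·|e^{−5z^5}| = 1·r^6 · e^{5r^5} (the factors attain their maxima compatibly on |z|=r). Then log M(r) = log 1 + 6·log r + 5r^5, dominated by the last term, so log log M(r) ~ 5·log r. The polynomial factor 1z^6 contributes only a log r term and does not affect the order. ρ = 5.
Therefore ρ = 5.

Order ρ = 5.


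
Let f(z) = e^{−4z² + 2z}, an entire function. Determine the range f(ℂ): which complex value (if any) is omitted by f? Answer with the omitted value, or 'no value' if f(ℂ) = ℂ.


Little Picard bounds the complement of f(ℂ) to at most one point.
The exponent g(z) = −4z² + 2z is a nonconstant polynomial, hence surjective onto ℂ. So e^{g(z)} takes every value in {e^w : w ∈ ℂ} = ℂ ∖ {0}. Adding 0 shifts the range to ℂ ∖ {0}. f omits exactly 0.

Omitted value: 0.


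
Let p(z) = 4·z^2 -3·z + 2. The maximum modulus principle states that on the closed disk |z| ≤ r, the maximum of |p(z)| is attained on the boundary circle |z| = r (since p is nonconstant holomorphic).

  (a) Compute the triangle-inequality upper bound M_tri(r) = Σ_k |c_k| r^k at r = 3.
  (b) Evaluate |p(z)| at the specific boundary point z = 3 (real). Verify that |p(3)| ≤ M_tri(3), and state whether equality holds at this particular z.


Coefficients: c_0 = 2, c_1 = -3, c_2 = 4. Radius r = 3.
Part (a). Triangle bound: M_tri(r) = Σ_k |c_k| r^k
  = |2|·3^0 + |-3|·3^1 + |4|·3^2
  = 2 + 9 + 36 = 47.
This bounds M(r) := max_{|z|=r} |p(z)| from above; equality holds iff all terms c_k z^k can be made to align in phase at a single z on |z|=r.
Part (b). At z = 3 (real, on the circle |z| = r):
  p(3) = (2)·3^0 + (-3)·3^1 + (4)·3^2 = 29.
  |p(3)| = 29.
Check: |p(3)| = 29 ≤ 47 = M_tri(3). ✓ Equality does not hold at z = 3 (the coefficients have mixed signs, so the terms do not all align in phase there).

M_tri(3) = 47; |p(3)| = 29; equality at z=3: no.


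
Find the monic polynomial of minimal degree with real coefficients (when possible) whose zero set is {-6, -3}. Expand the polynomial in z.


The polynomial is p(z) = ∏_{α ∈ S} (z − α), where S = {-6, -3}.
Expanding the product yields: p(z) = z^2 + 9·z + 18.
The resulting polynomial has degree 2 and real coefficients as required.

p(z) = z^2 + 9·z + 18.


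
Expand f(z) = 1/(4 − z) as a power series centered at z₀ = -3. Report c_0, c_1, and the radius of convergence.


Let w = z − z₀, so z = z₀ + w.
Then 4 − z = 4 − (z₀ + w) = (4 − z₀) − w = 7 − w.
f(z) = 1/(7 − w) = (1/(7)) · 1/(1 − w/(7)) = Σ_{n≥0} w^n / (7)^(n+1).
So c_n = 1/(7)^(n+1):
  c_0 = 1/(7)^1 = 1/7.
  c_1 = 1/(7)^2 = 1/49.
The series is valid for |w/d| < 1, i.e. |z − z₀| < |d|.
Radius of convergence: R = |4 − z₀| = |7| = 7 (distance from z₀ to the singularity z = 4).

c_0 = 1/7, c_1 = 1/49; R = 7.


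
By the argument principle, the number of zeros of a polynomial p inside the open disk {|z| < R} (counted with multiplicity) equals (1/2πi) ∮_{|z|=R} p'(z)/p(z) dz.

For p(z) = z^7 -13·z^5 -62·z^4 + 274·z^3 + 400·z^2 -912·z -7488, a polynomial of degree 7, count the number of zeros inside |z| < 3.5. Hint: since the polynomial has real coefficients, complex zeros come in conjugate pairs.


The zeros of p are: (-2 + 2i), (-2 - 2i), (3 + 2i), (3 - 2i), (-3 + 3i), (-3 - 3i), 4.
Their magnitudes are: 2.828, 2.828, 3.606, 3.606, 4.243, 4.243, 4.
Zeros with |z| < R = 3.5: (-2 + 2i), (-2 - 2i).
Count = 2.
By the argument principle, (1/2πi) ∮_{|z|=R} p'(z)/p(z) dz equals exactly this count.

Number of zeros inside |z| < 3.5: 2.


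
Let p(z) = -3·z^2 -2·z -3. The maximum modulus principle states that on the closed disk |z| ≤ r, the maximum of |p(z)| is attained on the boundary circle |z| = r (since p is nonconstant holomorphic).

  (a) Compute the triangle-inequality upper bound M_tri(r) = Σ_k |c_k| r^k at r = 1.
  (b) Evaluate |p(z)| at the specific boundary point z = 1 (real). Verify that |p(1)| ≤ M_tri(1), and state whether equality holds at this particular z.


Coefficients: c_0 = -3, c_1 = -2, c_2 = -3. Radius r = 1.
Part (a). Triangle bound: M_tri(r) = Σ_k |c_k| r^k
  = |-3|·1^0 + |-2|·1^1 + |-3|·1^2
  = 3 + 2 + 3 = 8.
This bounds M(r) := max_{|z|=r} |p(z)| from above; equality holds iff all terms c_k z^k can be made to align in phase at a single z on |z|=r.
Part (b). At z = 1 (real, on the circle |z| = r):
  p(1) = (-3)·1^0 + (-2)·1^1 + (-3)·1^2 = -8.
  |p(1)| = 8.
Since all nonzero coefficients share the same sign, |p(1)| = 8 = M_tri(1); the triangle bound is attained at z = 1, so in fact M(r) = 8.

M_tri(1) = 8; |p(1)| = 8; equality at z=1: yes.


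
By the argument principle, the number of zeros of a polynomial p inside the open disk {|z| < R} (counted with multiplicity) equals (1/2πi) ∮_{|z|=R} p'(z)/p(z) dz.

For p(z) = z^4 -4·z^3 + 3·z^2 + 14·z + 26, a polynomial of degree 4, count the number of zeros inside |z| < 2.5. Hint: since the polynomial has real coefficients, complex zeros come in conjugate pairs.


The zeros of p are: (-1 + 1i), (-1 - 1i), (3 + 2i), (3 - 2i).
Their magnitudes are: 1.414, 1.414, 3.606, 3.606.
Zeros with |z| < R = 2.5: (-1 + 1i), (-1 - 1i).
Count = 2.
By the argument principle, (1/2πi) ∮_{|z|=R} p'(z)/p(z) dz equals exactly this count.

Number of zeros inside |z| < 2.5: 2.


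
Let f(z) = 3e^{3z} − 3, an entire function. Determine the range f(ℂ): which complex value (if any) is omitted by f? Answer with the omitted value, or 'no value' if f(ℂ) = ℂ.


Little Picard bounds the complement of f(ℂ) to at most one point.
e^{3z} is never zero on ℂ, so 3·e^{3z} takes every value in ℂ ∖ {0}. Adding -3 shifts the range to ℂ ∖ {-3}. Thus f omits exactly the value -3.

Omitted value: -3.


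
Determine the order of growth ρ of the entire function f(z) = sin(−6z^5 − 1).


Write sin(w) = (e^{iw} ± e^{−iw})/(2 or 2i), so |sin(w)| ≤ e^{|w|}. With w = −6z^5 − 1, |w| ≤ 6r^5 + 1 on |z|=r, giving M(r) ≤ e^{6r^5 + 1} and ρ ≤ 5. For the lower bound, choose z on |z|=r with -6z^5 purely imaginary of modulus 6r^5; then |sin(−6z^5 − 1)| grows like e^{6r^5}/2, so ρ ≥ 5. Hence ρ = 5.
Therefore ρ = 5.

Order ρ = 5.


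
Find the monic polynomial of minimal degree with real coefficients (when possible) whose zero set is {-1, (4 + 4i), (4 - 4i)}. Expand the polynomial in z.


The polynomial is p(z) = ∏_{α ∈ S} (z − α), where S = {-1, (4 + 4i), (4 - 4i)}.
Expanding the product yields: p(z) = z^3 -7·z^2 + 24·z + 32.
Note conjugate pairs combine to real quadratics: (z − (4+4i))(z − (4−4i)) = z² − 8z + 32.
The resulting polynomial has degree 3 and real coefficients as required.

p(z) = z^3 -7·z^2 + 24·z + 32.


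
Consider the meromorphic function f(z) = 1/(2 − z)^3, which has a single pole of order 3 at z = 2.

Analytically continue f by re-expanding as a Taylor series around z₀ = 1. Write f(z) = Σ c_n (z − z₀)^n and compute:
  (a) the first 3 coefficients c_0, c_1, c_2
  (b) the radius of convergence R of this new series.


Let w = z − z₀, so z = z₀ + w.
Then 2 − z = 2 − (z₀ + w) = (2 − z₀) − w = 1 − w.
f(z) = 1/(1 − w)^3 = (1/(1)^3) · (1 − w/(1))^{−3}.
By the binomial series (1−u)^{−3} = Σ_{n≥0} C(n+2, 2) u^n for |u|<1, with u = w/(1):
  c_n = C(n+2, 2) / (1)^(n+3).
  c_0 = 1/(1)^3 = 1.
  c_1 = 3/(1)^4 = 3.
  c_2 = 6/(1)^5 = 6.
The series is valid for |w/d| < 1, i.e. |z − z₀| < |d|.
Radius of convergence: R = |2 − z₀| = |1| = 1 (distance from z₀ to the singularity z = 2).

c_0 = 1, c_1 = 3, c_2 = 6; R = 1.


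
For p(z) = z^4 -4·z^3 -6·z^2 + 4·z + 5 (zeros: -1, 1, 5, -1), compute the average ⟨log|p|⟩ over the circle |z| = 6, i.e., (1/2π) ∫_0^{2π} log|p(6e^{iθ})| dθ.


Zeros: -1, -1, 1, 5; r = 6.
Inside |z| < r: -1, -1, 1, 5. Outside (|z| ≥ r): ∅.
p(0) = 5, so log|p(0)| = log(5) = 1.6094.
Apply Jensen: I(r) = log|p(0)| + Σ_k log(r/|z_k|), summed over zeros inside |z| < r.
  log(r/|z_k|) for z_k = -1: log(6/1) = 1.7918
  log(r/|z_k|) for z_k = 1: log(6/1) = 1.7918
  log(r/|z_k|) for z_k = 5: log(6/5) = 0.1823
  log(r/|z_k|) for z_k = -1: log(6/1) = 1.7918
Sum over inside zeros: 5.5576.
I(r) = log|p(0)| + (inside sum) = 1.6094 + 5.5576 = 7.1670.
Closed form (all zeros inside, monic): I(r) = n·log(r) = 4·log(6) = 7.1670. ✓

I(r) ≈ 7.1670.


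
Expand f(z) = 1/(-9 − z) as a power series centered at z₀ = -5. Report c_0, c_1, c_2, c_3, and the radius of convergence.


Let w = z − z₀, so z = z₀ + w.
Then -9 − z = -9 − (z₀ + w) = (-9 − z₀) − w = -4 − w.
f(z) = 1/(-4 − w) = (1/(-4)) · 1/(1 − w/(-4)) = Σ_{n≥0} w^n / (-4)^(n+1).
So c_n = 1/(-4)^(n+1):
  c_0 = 1/(-4)^1 = -1/4.
  c_1 = 1/(-4)^2 = 1/16.
  c_2 = 1/(-4)^3 = -1/64.
  c_3 = 1/(-4)^4 = 1/256.
The series is valid for |w/d| < 1, i.e. |z − z₀| < |d|.
Radius of convergence: R = |-9 − z₀| = |-4| = 4 (distance from z₀ to the singularity z = -9).

c_0 = -1/4, c_1 = 1/16, c_2 = -1/64, c_3 = 1/256; R = 4.


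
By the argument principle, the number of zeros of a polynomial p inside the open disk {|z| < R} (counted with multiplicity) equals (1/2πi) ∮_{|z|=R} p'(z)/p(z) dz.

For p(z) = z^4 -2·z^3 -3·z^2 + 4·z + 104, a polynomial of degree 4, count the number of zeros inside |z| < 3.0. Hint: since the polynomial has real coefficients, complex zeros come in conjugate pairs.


The zeros of p are: (3 + 2i), (3 - 2i), (-2 + 2i), (-2 - 2i).
Their magnitudes are: 3.606, 3.606, 2.828, 2.828.
Zeros with |z| < R = 3.0: (-2 + 2i), (-2 - 2i).
Count = 2.
By the argument principle, (1/2πi) ∮_{|z|=R} p'(z)/p(z) dz equals exactly this count.

Number of zeros inside |z| < 3.0: 2.


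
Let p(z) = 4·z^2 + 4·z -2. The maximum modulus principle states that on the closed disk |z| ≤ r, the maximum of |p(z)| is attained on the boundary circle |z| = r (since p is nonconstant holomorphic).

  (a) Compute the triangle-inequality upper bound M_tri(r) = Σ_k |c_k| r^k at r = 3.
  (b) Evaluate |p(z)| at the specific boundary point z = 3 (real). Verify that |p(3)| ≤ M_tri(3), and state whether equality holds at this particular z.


Coefficients: c_0 = -2, c_1 = 4, c_2 = 4. Radius r = 3.
Part (a). Triangle bound: M_tri(r) = Σ_k |c_k| r^k
  = |-2|·3^0 + |4|·3^1 + |4|·3^2
  = 2 + 12 + 36 = 50.
This bounds M(r) := max_{|z|=r} |p(z)| from above; equality holds iff all terms c_k z^k can be made to align in phase at a single z on |z|=r.
Part (b). At z = 3 (real, on the circle |z| = r):
  p(3) = (-2)·3^0 + (4)·3^1 + (4)·3^2 = 46.
  |p(3)| = 46.
Check: |p(3)| = 46 ≤ 50 = M_tri(3). ✓ Equality does not hold at z = 3 (the coefficients have mixed signs, so the terms do not all align in phase there).

M_tri(3) = 50; |p(3)| = 46; equality at z=3: no.


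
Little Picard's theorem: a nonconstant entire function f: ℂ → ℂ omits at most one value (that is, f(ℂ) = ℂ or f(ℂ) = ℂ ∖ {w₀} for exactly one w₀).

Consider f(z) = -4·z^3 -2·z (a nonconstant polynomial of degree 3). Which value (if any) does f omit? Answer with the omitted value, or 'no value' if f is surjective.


Little Picard bounds the complement of f(ℂ) to at most one point.
For every w ∈ ℂ, the equation p(z) − w = 0 is a nonconstant polynomial in z and hence has at least one root by the fundamental theorem of algebra. So p is surjective onto ℂ, omitting no value.

Omitted value: no value.


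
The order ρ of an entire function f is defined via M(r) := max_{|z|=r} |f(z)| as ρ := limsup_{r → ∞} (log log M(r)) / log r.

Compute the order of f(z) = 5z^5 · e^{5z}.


M(r) = max_{|z|=r} |5|·|z|^5·|e^{5z}| = 5·r^5 · e^{5r^1} (the factors attain their maxima compatibly on |z|=r). Then log M(r) = log 5 + 5·log r + 5r^1, dominated by the last term, so log log M(r) ~ 1·log r. The polynomial factor 5z^5 contributes only a log r term and does not affect the order. ρ = 1.
Therefore ρ = 1.

Order ρ = 1.


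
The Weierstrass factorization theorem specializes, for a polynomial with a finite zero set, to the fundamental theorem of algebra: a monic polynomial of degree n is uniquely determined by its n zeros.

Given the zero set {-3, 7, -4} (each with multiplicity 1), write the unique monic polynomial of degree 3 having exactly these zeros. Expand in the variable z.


The polynomial is p(z) = ∏_{α ∈ S} (z − α), where S = {-3, 7, -4}.
Expanding the product yields: p(z) = z^3 -37·z -84.
The resulting polynomial has degree 3 and real coefficients as required.

p(z) = z^3 -37·z -84.


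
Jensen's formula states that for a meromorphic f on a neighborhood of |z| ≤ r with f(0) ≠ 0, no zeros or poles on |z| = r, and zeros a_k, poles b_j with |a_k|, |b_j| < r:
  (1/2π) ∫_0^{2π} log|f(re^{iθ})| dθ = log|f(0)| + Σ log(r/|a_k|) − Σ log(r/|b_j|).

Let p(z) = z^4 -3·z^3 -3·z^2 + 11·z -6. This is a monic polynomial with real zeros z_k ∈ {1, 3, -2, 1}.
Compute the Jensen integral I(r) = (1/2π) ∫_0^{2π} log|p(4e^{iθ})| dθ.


Zeros: -2, 1, 1, 3; r = 4.
Inside |z| < r: -2, 1, 1, 3. Outside (|z| ≥ r): ∅.
p(0) = -6, so log|p(0)| = log(6) = 1.7918.
Apply Jensen: I(r) = log|p(0)| + Σ_k log(r/|z_k|), summed over zeros inside |z| < r.
  log(r/|z_k|) for z_k = 1: log(4/1) = 1.3863
  log(r/|z_k|) for z_k = 3: log(4/3) = 0.2877
  log(r/|z_k|) for z_k = -2: log(4/2) = 0.6931
  log(r/|z_k|) for z_k = 1: log(4/1) = 1.3863
Sum over inside zeros: 3.7534.
I(r) = log|p(0)| + (inside sum) = 1.7918 + 3.7534 = 5.5452.
Closed form (all zeros inside, monic): I(r) = n·log(r) = 4·log(4) = 5.5452. ✓

I(r) ≈ 5.5452.


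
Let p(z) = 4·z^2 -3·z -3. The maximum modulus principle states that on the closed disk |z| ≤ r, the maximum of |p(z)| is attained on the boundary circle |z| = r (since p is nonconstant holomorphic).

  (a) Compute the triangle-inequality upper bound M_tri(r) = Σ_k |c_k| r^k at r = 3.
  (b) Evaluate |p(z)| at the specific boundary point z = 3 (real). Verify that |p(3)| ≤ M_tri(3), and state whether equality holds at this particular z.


Coefficients: c_0 = -3, c_1 = -3, c_2 = 4. Radius r = 3.
Part (a). Triangle bound: M_tri(r) = Σ_k |c_k| r^k
  = |-3|·3^0 + |-3|·3^1 + |4|·3^2
  = 3 + 9 + 36 = 48.
This bounds M(r) := max_{|z|=r} |p(z)| from above; equality holds iff all terms c_k z^k can be made to align in phase at a single z on |z|=r.
Part (b). At z = 3 (real, on the circle |z| = r):
  p(3) = (-3)·3^0 + (-3)·3^1 + (4)·3^2 = 24.
  |p(3)| = 24.
Check: |p(3)| = 24 ≤ 48 = M_tri(3). ✓ Equality does not hold at z = 3 (the coefficients have mixed signs, so the terms do not all align in phase there).

M_tri(3) = 48; |p(3)| = 24; equality at z=3: no.


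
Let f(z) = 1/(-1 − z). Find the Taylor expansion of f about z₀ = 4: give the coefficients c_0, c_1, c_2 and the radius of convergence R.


Let w = z − z₀, so z = z₀ + w.
Then -1 − z = -1 − (z₀ + w) = (-1 − z₀) − w = -5 − w.
f(z) = 1/(-5 − w) = (1/(-5)) · 1/(1 − w/(-5)) = Σ_{n≥0} w^n / (-5)^(n+1).
So c_n = 1/(-5)^(n+1):
  c_0 = 1/(-5)^1 = -1/5.
  c_1 = 1/(-5)^2 = 1/25.
  c_2 = 1/(-5)^3 = -1/125.
The series is valid for |w/d| < 1, i.e. |z − z₀| < |d|.
Radius of convergence: R = |-1 − z₀| = |-5| = 5 (distance from z₀ to the singularity z = -1).

c_0 = -1/5, c_1 = 1/25, c_2 = -1/125; R = 5.


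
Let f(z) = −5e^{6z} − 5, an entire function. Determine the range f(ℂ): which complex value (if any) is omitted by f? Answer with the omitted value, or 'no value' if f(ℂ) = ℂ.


Little Picard bounds the complement of f(ℂ) to at most one point.
e^{6z} is never zero on ℂ, so -5·e^{6z} takes every value in ℂ ∖ {0}. Adding -5 shifts the range to ℂ ∖ {-5}. Thus f omits exactly the value -5.

Omitted value: -5.


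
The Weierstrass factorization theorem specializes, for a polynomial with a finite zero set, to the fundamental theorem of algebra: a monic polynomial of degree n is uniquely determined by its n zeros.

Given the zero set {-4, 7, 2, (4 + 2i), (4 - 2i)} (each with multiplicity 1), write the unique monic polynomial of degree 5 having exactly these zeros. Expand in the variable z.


The polynomial is p(z) = ∏_{α ∈ S} (z − α), where S = {-4, 7, 2, (4 + 2i), (4 - 2i)}.
Expanding the product yields: p(z) = z^5 -13·z^4 + 38·z^3 + 132·z^2 -888·z + 1120.
Note conjugate pairs combine to real quadratics: (z − (4+2i))(z − (4−2i)) = z² − 8z + 20.
The resulting polynomial has degree 5 and real coefficients as required.

p(z) = z^5 -13·z^4 + 38·z^3 + 132·z^2 -888·z + 1120.


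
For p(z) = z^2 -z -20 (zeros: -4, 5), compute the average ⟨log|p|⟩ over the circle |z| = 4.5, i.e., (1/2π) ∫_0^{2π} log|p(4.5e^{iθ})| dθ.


Zeros: -4, 5; r = 4.5.
Inside |z| < r: -4. Outside (|z| ≥ r): 5.
p(0) = -20, so log|p(0)| = log(20) = 2.9957.
Apply Jensen: I(r) = log|p(0)| + Σ_k log(r/|z_k|), summed over zeros inside |z| < r.
  log(r/|z_k|) for z_k = -4: log(4.5/4) = 0.1178
  Outside zeros (5) contribute nothing to the Jensen sum.
Sum over inside zeros: 0.1178.
I(r) = log|p(0)| + (inside sum) = 2.9957 + 0.1178 = 3.1135.
Note: since some zeros are outside |z| ≤ r, the simplified n·log(r) form does NOT apply — only the inside zeros contribute.

I(r) ≈ 3.1135.


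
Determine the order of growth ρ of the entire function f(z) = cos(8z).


cos(w) is a linear combination of e^{iw} and e^{−iw} (or e^w, e^{−w} in the hyperbolic case), so |cos(w)| ≤ e^{|w|}. With w = 8z, |w| ≤ 8|z| + 0 = 8r + 0 on |z| = r, giving M(r) ≤ e^{8r + 0}, so ρ ≤ 1. On a suitable ray (z = it for sin/cos; z = t for sinh/cosh, t real → ∞), |cos(8z)| grows like e^{8|t|}/2, so ρ ≥ 1. Hence ρ = 1.
Therefore ρ = 1.

Order ρ = 1.


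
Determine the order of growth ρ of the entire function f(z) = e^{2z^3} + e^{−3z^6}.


Each summand is entire of order 3 and 6 respectively (as in the single-exponential case). The order of a sum is at most the max of the orders, so ρ ≤ 6. For the lower bound: on |z|=r choose arg z so that -3z^6 is real positive; then |e^{-3z^6}| = e^{3r^6} while |e^{2z^3}| ≤ e^{2r^3} = o(e^{3r^6}). So |f| ≥ e^{3r^6}(1 − o(1)) and ρ ≥ 6. Hence ρ = max(3, 6) = 6.
Therefore ρ = 6.

Order ρ = 6.


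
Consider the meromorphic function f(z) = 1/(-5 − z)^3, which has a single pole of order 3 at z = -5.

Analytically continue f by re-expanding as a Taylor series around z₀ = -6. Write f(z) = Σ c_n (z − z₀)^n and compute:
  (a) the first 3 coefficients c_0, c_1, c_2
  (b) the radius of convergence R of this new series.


Let w = z − z₀, so z = z₀ + w.
Then -5 − z = -5 − (z₀ + w) = (-5 − z₀) − w = 1 − w.
f(z) = 1/(1 − w)^3 = (1/(1)^3) · (1 − w/(1))^{−3}.
By the binomial series (1−u)^{−3} = Σ_{n≥0} C(n+2, 2) u^n for |u|<1, with u = w/(1):
  c_n = C(n+2, 2) / (1)^(n+3).
  c_0 = 1/(1)^3 = 1.
  c_1 = 3/(1)^4 = 3.
  c_2 = 6/(1)^5 = 6.
The series is valid for |w/d| < 1, i.e. |z − z₀| < |d|.
Radius of convergence: R = |-5 − z₀| = |1| = 1 (distance from z₀ to the singularity z = -5).

c_0 = 1, c_1 = 3, c_2 = 6; R = 1.


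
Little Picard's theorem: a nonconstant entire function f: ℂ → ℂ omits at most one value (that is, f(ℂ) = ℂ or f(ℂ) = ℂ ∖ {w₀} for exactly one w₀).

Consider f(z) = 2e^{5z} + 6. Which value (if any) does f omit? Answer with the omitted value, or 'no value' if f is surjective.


Little Picard bounds the complement of f(ℂ) to at most one point.
e^{5z} is never zero on ℂ, so 2·e^{5z} takes every value in ℂ ∖ {0}. Adding 6 shifts the range to ℂ ∖ {6}. Thus f omits exactly the value 6.

Omitted value: 6.


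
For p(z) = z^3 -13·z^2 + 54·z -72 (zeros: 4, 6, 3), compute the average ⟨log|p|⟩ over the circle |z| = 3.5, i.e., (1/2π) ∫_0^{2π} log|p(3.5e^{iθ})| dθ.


Zeros: 3, 4, 6; r = 3.5.
Inside |z| < r: 3. Outside (|z| ≥ r): 4, 6.
p(0) = -72, so log|p(0)| = log(72) = 4.2767.
Apply Jensen: I(r) = log|p(0)| + Σ_k log(r/|z_k|), summed over zeros inside |z| < r.
  log(r/|z_k|) for z_k = 3: log(3.5/3) = 0.1542
  Outside zeros (4, 6) contribute nothing to the Jensen sum.
Sum over inside zeros: 0.1542.
I(r) = log|p(0)| + (inside sum) = 4.2767 + 0.1542 = 4.4308.
Note: since some zeros are outside |z| ≤ r, the simplified n·log(r) form does NOT apply — only the inside zeros contribute.

I(r) ≈ 4.4308.


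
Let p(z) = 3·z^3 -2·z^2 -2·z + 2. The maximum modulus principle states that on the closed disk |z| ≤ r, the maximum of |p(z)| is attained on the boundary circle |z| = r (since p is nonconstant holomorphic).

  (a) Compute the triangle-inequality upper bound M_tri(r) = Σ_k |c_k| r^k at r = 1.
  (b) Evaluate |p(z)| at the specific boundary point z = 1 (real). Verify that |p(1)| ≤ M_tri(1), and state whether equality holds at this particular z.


Coefficients: c_0 = 2, c_1 = -2, c_2 = -2, c_3 = 3. Radius r = 1.
Part (a). Triangle bound: M_tri(r) = Σ_k |c_k| r^k
  = |2|·1^0 + |-2|·1^1 + |-2|·1^2 + |3|·1^3
  = 2 + 2 + 2 + 3 = 9.
This bounds M(r) := max_{|z|=r} |p(z)| from above; equality holds iff all terms c_k z^k can be made to align in phase at a single z on |z|=r.
Part (b). At z = 1 (real, on the circle |z| = r):
  p(1) = (2)·1^0 + (-2)·1^1 + (-2)·1^2 + (3)·1^3 = 1.
  |p(1)| = 1.
Check: |p(1)| = 1 ≤ 9 = M_tri(1). ✓ Equality does not hold at z = 1 (the coefficients have mixed signs, so the terms do not all align in phase there).

M_tri(1) = 9; |p(1)| = 1; equality at z=1: no.


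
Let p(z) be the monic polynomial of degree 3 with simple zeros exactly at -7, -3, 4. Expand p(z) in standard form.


The polynomial is p(z) = ∏_{α ∈ S} (z − α), where S = {-7, -3, 4}.
Expanding the product yields: p(z) = z^3 + 6·z^2 -19·z -84.
The resulting polynomial has degree 3 and real coefficients as required.

p(z) = z^3 + 6·z^2 -19·z -84.


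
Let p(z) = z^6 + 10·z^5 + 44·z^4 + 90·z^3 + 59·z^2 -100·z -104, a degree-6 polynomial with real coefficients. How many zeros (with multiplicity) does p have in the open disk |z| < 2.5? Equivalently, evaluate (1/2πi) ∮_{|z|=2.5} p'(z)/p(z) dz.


The zeros of p are: -1, (-2 + 2i), (-2 - 2i), 1, (-3 + 2i), (-3 - 2i).
Their magnitudes are: 1, 2.828, 2.828, 1, 3.606, 3.606.
Zeros with |z| < R = 2.5: -1, 1.
Count = 2.
By the argument principle, (1/2πi) ∮_{|z|=R} p'(z)/p(z) dz equals exactly this count.

Number of zeros inside |z| < 2.5: 2.


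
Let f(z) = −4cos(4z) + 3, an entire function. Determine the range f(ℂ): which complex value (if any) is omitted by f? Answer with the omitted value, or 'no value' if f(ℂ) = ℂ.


Little Picard bounds the complement of f(ℂ) to at most one point.
cos is entire and surjective onto ℂ: for every w ∈ ℂ, cos(ζ) = w has a solution ζ ∈ ℂ (e.g., via the complex inverse arccos). With ζ = 4z this gives z = ζ/(4). Then -4·cos(4z) takes every value in -4·ℂ = ℂ, and adding 3 is a bijection of ℂ. So f is surjective and omits no value. (Note: only on the real line is cos bounded by [−1, 1].)

Omitted value: no value.


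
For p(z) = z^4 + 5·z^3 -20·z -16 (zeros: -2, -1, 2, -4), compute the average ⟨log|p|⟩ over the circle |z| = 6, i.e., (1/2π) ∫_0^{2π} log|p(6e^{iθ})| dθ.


Zeros: -4, -2, -1, 2; r = 6.
Inside |z| < r: -4, -2, -1, 2. Outside (|z| ≥ r): ∅.
p(0) = -16, so log|p(0)| = log(16) = 2.7726.
Apply Jensen: I(r) = log|p(0)| + Σ_k log(r/|z_k|), summed over zeros inside |z| < r.
  log(r/|z_k|) for z_k = -2: log(6/2) = 1.0986
  log(r/|z_k|) for z_k = -1: log(6/1) = 1.7918
  log(r/|z_k|) for z_k = 2: log(6/2) = 1.0986
  log(r/|z_k|) for z_k = -4: log(6/4) = 0.4055
Sum over inside zeros: 4.3944.
I(r) = log|p(0)| + (inside sum) = 2.7726 + 4.3944 = 7.1670.
Closed form (all zeros inside, monic): I(r) = n·log(r) = 4·log(6) = 7.1670. ✓

I(r) ≈ 7.1670.


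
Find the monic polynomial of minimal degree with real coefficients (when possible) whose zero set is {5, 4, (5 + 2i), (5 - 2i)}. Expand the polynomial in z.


The polynomial is p(z) = ∏_{α ∈ S} (z − α), where S = {5, 4, (5 + 2i), (5 - 2i)}.
Expanding the product yields: p(z) = z^4 -19·z^3 + 139·z^2 -461·z + 580.
Note conjugate pairs combine to real quadratics: (z − (5+2i))(z − (5−2i)) = z² − 10z + 29.
The resulting polynomial has degree 4 and real coefficients as required.

p(z) = z^4 -19·z^3 + 139·z^2 -461·z + 580.


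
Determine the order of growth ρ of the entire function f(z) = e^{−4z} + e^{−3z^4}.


Each summand is entire of order 1 and 4 respectively (as in the single-exponential case). The order of a sum is at most the max of the orders, so ρ ≤ 4. For the lower bound: on |z|=r choose arg z so that -3z^4 is real positive; then |e^{-3z^4}| = e^{3r^4} while |e^{-4z}| ≤ e^{4r^1} = o(e^{3r^4}). So |f| ≥ e^{3r^4}(1 − o(1)) and ρ ≥ 4. Hence ρ = max(1, 4) = 4.
Therefore ρ = 4.

Order ρ = 4.


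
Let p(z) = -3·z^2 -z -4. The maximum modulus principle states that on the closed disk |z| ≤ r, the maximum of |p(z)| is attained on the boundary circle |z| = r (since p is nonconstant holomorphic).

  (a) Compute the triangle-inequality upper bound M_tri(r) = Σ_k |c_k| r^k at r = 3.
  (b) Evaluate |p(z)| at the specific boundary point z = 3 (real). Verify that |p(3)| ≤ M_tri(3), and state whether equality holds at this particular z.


Coefficients: c_0 = -4, c_1 = -1, c_2 = -3. Radius r = 3.
Part (a). Triangle bound: M_tri(r) = Σ_k |c_k| r^k
  = |-4|·3^0 + |-1|·3^1 + |-3|·3^2
  = 4 + 3 + 27 = 34.
This bounds M(r) := max_{|z|=r} |p(z)| from above; equality holds iff all terms c_k z^k can be made to align in phase at a single z on |z|=r.
Part (b). At z = 3 (real, on the circle |z| = r):
  p(3) = (-4)·3^0 + (-1)·3^1 + (-3)·3^2 = -34.
  |p(3)| = 34.
Since all nonzero coefficients share the same sign, |p(3)| = 34 = M_tri(3); the triangle bound is attained at z = 3, so in fact M(r) = 34.

M_tri(3) = 34; |p(3)| = 34; equality at z=3: yes.


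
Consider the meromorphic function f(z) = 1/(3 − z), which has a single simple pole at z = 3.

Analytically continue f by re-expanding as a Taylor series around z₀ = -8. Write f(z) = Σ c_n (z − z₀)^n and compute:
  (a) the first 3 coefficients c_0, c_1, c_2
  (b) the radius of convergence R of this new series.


Let w = z − z₀, so z = z₀ + w.
Then 3 − z = 3 − (z₀ + w) = (3 − z₀) − w = 11 − w.
f(z) = 1/(11 − w) = (1/(11)) · 1/(1 − w/(11)) = Σ_{n≥0} w^n / (11)^(n+1).
So c_n = 1/(11)^(n+1):
  c_0 = 1/(11)^1 = 1/11.
  c_1 = 1/(11)^2 = 1/121.
  c_2 = 1/(11)^3 = 1/1331.
The series is valid for |w/d| < 1, i.e. |z − z₀| < |d|.
Radius of convergence: R = |3 − z₀| = |11| = 11 (distance from z₀ to the singularity z = 3).

c_0 = 1/11, c_1 = 1/121, c_2 = 1/1331; R = 11.


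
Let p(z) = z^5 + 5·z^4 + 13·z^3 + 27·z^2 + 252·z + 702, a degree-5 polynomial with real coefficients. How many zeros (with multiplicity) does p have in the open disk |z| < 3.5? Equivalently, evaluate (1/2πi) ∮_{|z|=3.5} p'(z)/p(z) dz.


The zeros of p are: (2 + 3i), (2 - 3i), -3, (-3 + 3i), (-3 - 3i).
Their magnitudes are: 3.606, 3.606, 3, 4.243, 4.243.
Zeros with |z| < R = 3.5: -3.
Count = 1.
By the argument principle, (1/2πi) ∮_{|z|=R} p'(z)/p(z) dz equals exactly this count.

Number of zeros inside |z| < 3.5: 1.


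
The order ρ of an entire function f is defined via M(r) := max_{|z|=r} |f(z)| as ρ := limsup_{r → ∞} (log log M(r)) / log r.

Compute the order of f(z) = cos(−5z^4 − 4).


Write cos(w) = (e^{iw} ± e^{−iw})/(2 or 2i), so |cos(w)| ≤ e^{|w|}. With w = −5z^4 − 4, |w| ≤ 5r^4 + 4 on |z|=r, giving M(r) ≤ e^{5r^4 + 4} and ρ ≤ 4. For the lower bound, choose z on |z|=r with -5z^4 purely imaginary of modulus 5r^4; then |cos(−5z^4 − 4)| grows like e^{5r^4}/2, so ρ ≥ 4. Hence ρ = 4.
Therefore ρ = 4.

Order ρ = 4.


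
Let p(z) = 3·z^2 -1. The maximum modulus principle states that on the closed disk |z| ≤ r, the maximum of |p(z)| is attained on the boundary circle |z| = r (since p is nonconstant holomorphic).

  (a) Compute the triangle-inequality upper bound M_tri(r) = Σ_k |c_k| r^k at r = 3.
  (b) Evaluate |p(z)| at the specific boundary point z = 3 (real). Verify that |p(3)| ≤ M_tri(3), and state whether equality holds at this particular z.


Coefficients: c_0 = -1, c_1 = 0, c_2 = 3. Radius r = 3.
Part (a). Triangle bound: M_tri(r) = Σ_k |c_k| r^k
  = |-1|·3^0 + |0|·3^1 + |3|·3^2
  = 1 + 0 + 27 = 28.
This bounds M(r) := max_{|z|=r} |p(z)| from above; equality holds iff all terms c_k z^k can be made to align in phase at a single z on |z|=r.
Part (b). At z = 3 (real, on the circle |z| = r):
  p(3) = (-1)·3^0 + (0)·3^1 + (3)·3^2 = 26.
  |p(3)| = 26.
Check: |p(3)| = 26 ≤ 28 = M_tri(3). ✓ Equality does not hold at z = 3 (the coefficients have mixed signs, so the terms do not all align in phase there).

M_tri(3) = 28; |p(3)| = 26; equality at z=3: no.


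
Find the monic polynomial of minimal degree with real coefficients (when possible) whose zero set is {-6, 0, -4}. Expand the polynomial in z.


The polynomial is p(z) = ∏_{α ∈ S} (z − α), where S = {-6, 0, -4}.
Expanding the product yields: p(z) = z^3 + 10·z^2 + 24·z.
The resulting polynomial has degree 3 and real coefficients as required.

p(z) = z^3 + 10·z^2 + 24·z.


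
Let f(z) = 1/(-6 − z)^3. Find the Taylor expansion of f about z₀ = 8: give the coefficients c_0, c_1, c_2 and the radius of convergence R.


Let w = z − z₀, so z = z₀ + w.
Then -6 − z = -6 − (z₀ + w) = (-6 − z₀) − w = -14 − w.
f(z) = 1/(-14 − w)^3 = (1/(-14)^3) · (1 − w/(-14))^{−3}.
By the binomial series (1−u)^{−3} = Σ_{n≥0} C(n+2, 2) u^n for |u|<1, with u = w/(-14):
  c_n = C(n+2, 2) / (-14)^(n+3).
  c_0 = 1/(-14)^3 = -1/2744.
  c_1 = 3/(-14)^4 = 3/38416.
  c_2 = 6/(-14)^5 = -3/268912.
The series is valid for |w/d| < 1, i.e. |z − z₀| < |d|.
Radius of convergence: R = |-6 − z₀| = |-14| = 14 (distance from z₀ to the singularity z = -6).

c_0 = -1/2744, c_1 = 3/38416, c_2 = -3/268912; R = 14.


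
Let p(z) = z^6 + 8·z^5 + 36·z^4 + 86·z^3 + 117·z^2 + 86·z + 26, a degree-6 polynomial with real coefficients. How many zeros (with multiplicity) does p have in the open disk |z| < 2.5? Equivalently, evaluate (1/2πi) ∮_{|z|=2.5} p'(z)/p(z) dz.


The zeros of p are: (-1 + 1i), (-1 - 1i), (-2 + 3i), (-2 - 3i), -1, -1.
Their magnitudes are: 1.414, 1.414, 3.606, 3.606, 1, 1.
Zeros with |z| < R = 2.5: (-1 + 1i), (-1 - 1i), -1, -1.
Count = 4.
By the argument principle, (1/2πi) ∮_{|z|=R} p'(z)/p(z) dz equals exactly this count.

Number of zeros inside |z| < 2.5: 4.


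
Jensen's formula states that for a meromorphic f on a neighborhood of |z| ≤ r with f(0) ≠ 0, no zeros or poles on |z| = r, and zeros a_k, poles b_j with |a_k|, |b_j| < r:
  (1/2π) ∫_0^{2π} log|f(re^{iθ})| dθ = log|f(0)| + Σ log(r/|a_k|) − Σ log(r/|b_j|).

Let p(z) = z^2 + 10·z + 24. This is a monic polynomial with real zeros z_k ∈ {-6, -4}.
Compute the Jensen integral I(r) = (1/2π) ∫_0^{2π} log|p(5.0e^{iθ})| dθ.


Zeros: -6, -4; r = 5.0.
Inside |z| < r: -4. Outside (|z| ≥ r): -6.
p(0) = 24, so log|p(0)| = log(24) = 3.1781.
Apply Jensen: I(r) = log|p(0)| + Σ_k log(r/|z_k|), summed over zeros inside |z| < r.
  log(r/|z_k|) for z_k = -4: log(5.0/4) = 0.2231
  Outside zeros (-6) contribute nothing to the Jensen sum.
Sum over inside zeros: 0.2231.
I(r) = log|p(0)| + (inside sum) = 3.1781 + 0.2231 = 3.4012.
Note: since some zeros are outside |z| ≤ r, the simplified n·log(r) form does NOT apply — only the inside zeros contribute.

I(r) ≈ 3.4012.


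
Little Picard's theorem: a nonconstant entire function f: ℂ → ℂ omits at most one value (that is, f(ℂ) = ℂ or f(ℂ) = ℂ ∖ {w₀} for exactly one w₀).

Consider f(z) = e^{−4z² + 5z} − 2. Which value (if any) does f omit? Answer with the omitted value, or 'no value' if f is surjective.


Little Picard bounds the complement of f(ℂ) to at most one point.
The exponent g(z) = −4z² + 5z is a nonconstant polynomial, hence surjective onto ℂ. So e^{g(z)} takes every value in {e^w : w ∈ ℂ} = ℂ ∖ {0}. Adding -2 shifts the range to ℂ ∖ {-2}. f omits exactly -2.

Omitted value: -2.


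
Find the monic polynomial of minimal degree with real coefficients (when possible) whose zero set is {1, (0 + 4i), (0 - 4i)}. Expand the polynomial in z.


The polynomial is p(z) = ∏_{α ∈ S} (z − α), where S = {1, (0 + 4i), (0 - 4i)}.
Expanding the product yields: p(z) = z^3 -z^2 + 16·z -16.
Note conjugate pairs combine to real quadratics: (z − (0+4i))(z − (0−4i)) = z² + 16.
The resulting polynomial has degree 3 and real coefficients as required.

p(z) = z^3 -z^2 + 16·z -16.


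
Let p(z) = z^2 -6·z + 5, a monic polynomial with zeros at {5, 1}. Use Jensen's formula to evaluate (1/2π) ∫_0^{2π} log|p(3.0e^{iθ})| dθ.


Zeros: 1, 5; r = 3.0.
Inside |z| < r: 1. Outside (|z| ≥ r): 5.
p(0) = 5, so log|p(0)| = log(5) = 1.6094.
Apply Jensen: I(r) = log|p(0)| + Σ_k log(r/|z_k|), summed over zeros inside |z| < r.
  log(r/|z_k|) for z_k = 1: log(3.0/1) = 1.0986
  Outside zeros (5) contribute nothing to the Jensen sum.
Sum over inside zeros: 1.0986.
I(r) = log|p(0)| + (inside sum) = 1.6094 + 1.0986 = 2.7081.
Note: since some zeros are outside |z| ≤ r, the simplified n·log(r) form does NOT apply — only the inside zeros contribute.

I(r) ≈ 2.7081.


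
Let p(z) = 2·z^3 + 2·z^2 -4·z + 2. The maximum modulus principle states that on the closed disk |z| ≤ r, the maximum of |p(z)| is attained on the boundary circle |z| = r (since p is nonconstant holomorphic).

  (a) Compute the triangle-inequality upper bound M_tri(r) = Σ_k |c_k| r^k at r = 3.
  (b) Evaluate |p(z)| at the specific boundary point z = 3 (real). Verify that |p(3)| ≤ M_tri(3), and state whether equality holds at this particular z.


Coefficients: c_0 = 2, c_1 = -4, c_2 = 2, c_3 = 2. Radius r = 3.
Part (a). Triangle bound: M_tri(r) = Σ_k |c_k| r^k
  = |2|·3^0 + |-4|·3^1 + |2|·3^2 + |2|·3^3
  = 2 + 12 + 18 + 54 = 86.
This bounds M(r) := max_{|z|=r} |p(z)| from above; equality holds iff all terms c_k z^k can be made to align in phase at a single z on |z|=r.
Part (b). At z = 3 (real, on the circle |z| = r):
  p(3) = (2)·3^0 + (-4)·3^1 + (2)·3^2 + (2)·3^3 = 62.
  |p(3)| = 62.
Check: |p(3)| = 62 ≤ 86 = M_tri(3). ✓ Equality does not hold at z = 3 (the coefficients have mixed signs, so the terms do not all align in phase there).

M_tri(3) = 86; |p(3)| = 62; equality at z=3: no.


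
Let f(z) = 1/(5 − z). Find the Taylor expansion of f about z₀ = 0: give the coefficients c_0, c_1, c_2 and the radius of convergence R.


Let w = z − z₀, so z = z₀ + w.
Then 5 − z = 5 − (z₀ + w) = (5 − z₀) − w = 5 − w.
f(z) = 1/(5 − w) = (1/(5)) · 1/(1 − w/(5)) = Σ_{n≥0} w^n / (5)^(n+1).
So c_n = 1/(5)^(n+1):
  c_0 = 1/(5)^1 = 1/5.
  c_1 = 1/(5)^2 = 1/25.
  c_2 = 1/(5)^3 = 1/125.
The series is valid for |w/d| < 1, i.e. |z − z₀| < |d|.
Radius of convergence: R = |5 − z₀| = |5| = 5 (distance from z₀ to the singularity z = 5).

c_0 = 1/5, c_1 = 1/25, c_2 = 1/125; R = 5.


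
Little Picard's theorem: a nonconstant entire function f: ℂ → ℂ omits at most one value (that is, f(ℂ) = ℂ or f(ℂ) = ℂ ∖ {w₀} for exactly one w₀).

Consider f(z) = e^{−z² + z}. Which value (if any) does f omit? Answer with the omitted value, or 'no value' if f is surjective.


Little Picard bounds the complement of f(ℂ) to at most one point.
The exponent g(z) = −z² + z is a nonconstant polynomial, hence surjective onto ℂ. So e^{g(z)} takes every value in {e^w : w ∈ ℂ} = ℂ ∖ {0}. Adding 0 shifts the range to ℂ ∖ {0}. f omits exactly 0.

Omitted value: 0.


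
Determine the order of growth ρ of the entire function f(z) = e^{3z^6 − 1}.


|e^{3z^6 − 1}| = e^{Re(3·z^6) + -1} ≤ e^{3|z|^6 + -1} = e^{3r^6 + -1} on |z| = r, so ρ ≤ 6. Choosing z on |z|=r so that 3·z^6 is real positive (always possible by picking arg z appropriately) gives |f(z)| = e^{3r^6 + -1}, matching the bound. The additive constant -1 does not affect log log M(r) ~ 6·log r. Hence ρ = 6.
Therefore ρ = 6.

Order ρ = 6.


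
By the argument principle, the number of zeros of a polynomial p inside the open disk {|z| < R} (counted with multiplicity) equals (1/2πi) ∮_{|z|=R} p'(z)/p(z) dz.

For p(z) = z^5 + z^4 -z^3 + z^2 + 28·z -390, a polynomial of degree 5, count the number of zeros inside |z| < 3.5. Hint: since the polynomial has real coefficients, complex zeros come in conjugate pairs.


The zeros of p are: (1 + 3i), (1 - 3i), 3, (-3 + 2i), (-3 - 2i).
Their magnitudes are: 3.162, 3.162, 3, 3.606, 3.606.
Zeros with |z| < R = 3.5: (1 + 3i), (1 - 3i), 3.
Count = 3.
By the argument principle, (1/2πi) ∮_{|z|=R} p'(z)/p(z) dz equals exactly this count.

Number of zeros inside |z| < 3.5: 3.


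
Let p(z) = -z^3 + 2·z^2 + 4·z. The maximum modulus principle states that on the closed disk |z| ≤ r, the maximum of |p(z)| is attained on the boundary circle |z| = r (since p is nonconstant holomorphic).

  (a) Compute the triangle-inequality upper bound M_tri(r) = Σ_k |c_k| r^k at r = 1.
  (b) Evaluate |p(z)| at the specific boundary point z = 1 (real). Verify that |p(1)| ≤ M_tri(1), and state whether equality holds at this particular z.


Coefficients: c_0 = 0, c_1 = 4, c_2 = 2, c_3 = -1. Radius r = 1.
Part (a). Triangle bound: M_tri(r) = Σ_k |c_k| r^k
  = |0|·1^0 + |4|·1^1 + |2|·1^2 + |-1|·1^3
  = 0 + 4 + 2 + 1 = 7.
This bounds M(r) := max_{|z|=r} |p(z)| from above; equality holds iff all terms c_k z^k can be made to align in phase at a single z on |z|=r.
Part (b). At z = 1 (real, on the circle |z| = r):
  p(1) = (0)·1^0 + (4)·1^1 + (2)·1^2 + (-1)·1^3 = 5.
  |p(1)| = 5.
Check: |p(1)| = 5 ≤ 7 = M_tri(1). ✓ Equality does not hold at z = 1 (the coefficients have mixed signs, so the terms do not all align in phase there).

M_tri(1) = 7; |p(1)| = 5; equality at z=1: no.
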